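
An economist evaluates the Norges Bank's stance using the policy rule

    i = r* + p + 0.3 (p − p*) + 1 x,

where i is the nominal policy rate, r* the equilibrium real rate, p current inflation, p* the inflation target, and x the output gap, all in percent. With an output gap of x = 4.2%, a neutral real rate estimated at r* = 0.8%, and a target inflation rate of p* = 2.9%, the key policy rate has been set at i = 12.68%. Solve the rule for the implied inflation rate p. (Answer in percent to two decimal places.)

Collecting p: i = r* + (1 + 0.3) p − 0.3 p* + 1 x
1.3 p = 12.68 − 0.8 + 0.3 × 2.9 − 1 × 4.2 = 8.55
p = 8.55 / 1.3 = 6.58

6.58%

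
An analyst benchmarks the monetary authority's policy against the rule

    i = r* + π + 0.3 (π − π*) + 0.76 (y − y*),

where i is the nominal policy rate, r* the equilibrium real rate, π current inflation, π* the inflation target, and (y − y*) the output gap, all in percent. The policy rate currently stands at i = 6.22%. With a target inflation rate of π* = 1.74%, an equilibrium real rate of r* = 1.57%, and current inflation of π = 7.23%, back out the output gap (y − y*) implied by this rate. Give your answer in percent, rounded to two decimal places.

0.76 (y − y*) = 6.22 − 1.57 − 7.23 − 0.3 × (7.23 − 1.74) = -4.227
(y − y*) = -4.227 / 0.76 = -5.56

-5.56%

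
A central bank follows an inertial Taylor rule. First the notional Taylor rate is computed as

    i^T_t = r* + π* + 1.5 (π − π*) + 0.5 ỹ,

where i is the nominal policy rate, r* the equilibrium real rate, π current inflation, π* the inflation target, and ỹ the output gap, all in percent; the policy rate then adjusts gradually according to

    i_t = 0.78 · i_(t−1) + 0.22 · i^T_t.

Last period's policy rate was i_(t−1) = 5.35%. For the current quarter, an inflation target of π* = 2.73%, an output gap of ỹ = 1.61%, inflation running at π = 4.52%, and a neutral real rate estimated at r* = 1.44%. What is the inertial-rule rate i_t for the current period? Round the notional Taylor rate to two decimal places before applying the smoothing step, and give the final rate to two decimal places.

i^T_t = 1.44 + 2.73 + 1.5 × (4.52 − 2.73) + 0.5 × 1.61
   = 1.44 + 2.73 + 2.685 + 0.805 = 7.66
i_t = 0.78 × 5.35 + 0.22 × 7.66 = 4.173 + 1.6852 = 5.86

5.86%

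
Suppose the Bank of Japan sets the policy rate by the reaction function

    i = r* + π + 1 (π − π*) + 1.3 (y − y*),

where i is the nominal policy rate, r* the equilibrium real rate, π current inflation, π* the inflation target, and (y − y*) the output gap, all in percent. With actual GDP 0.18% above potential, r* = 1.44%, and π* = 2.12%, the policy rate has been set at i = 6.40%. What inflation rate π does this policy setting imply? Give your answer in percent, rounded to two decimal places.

Output 0.18% above potential → (y − y*) = 0.18.
Collecting π: i = r* + (1 + 1) π − 1 π* + 1.3 (y − y*)
2 π = 6.40 − 1.44 + 1 × 2.12 − 1.3 × 0.18 = 6.846
π = 6.846 / 2 = 3.42

3.42%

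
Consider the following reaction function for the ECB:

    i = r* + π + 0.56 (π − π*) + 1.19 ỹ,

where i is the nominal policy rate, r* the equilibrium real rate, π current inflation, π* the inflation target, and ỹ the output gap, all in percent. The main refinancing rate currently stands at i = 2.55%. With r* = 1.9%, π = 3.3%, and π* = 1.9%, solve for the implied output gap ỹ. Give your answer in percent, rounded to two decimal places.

1.19 ỹ = 2.55 − 1.9 − 3.3 − 0.56 × (3.3 − 1.9) = -3.434
ỹ = -3.434 / 1.19 = -2.89

-2.89%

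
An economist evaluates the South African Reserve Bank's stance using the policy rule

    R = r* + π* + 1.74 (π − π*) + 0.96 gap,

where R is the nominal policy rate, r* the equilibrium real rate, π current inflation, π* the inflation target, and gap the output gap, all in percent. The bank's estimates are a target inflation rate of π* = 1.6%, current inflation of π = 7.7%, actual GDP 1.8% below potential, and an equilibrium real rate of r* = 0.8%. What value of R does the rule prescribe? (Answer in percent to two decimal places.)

Output 1.8% below potential → gap = -1.8.
R = 0.8 + 1.6 + 1.74 × (7.7 − 1.6) + 0.96 × (-1.8)
   = 0.8 + 1.6 + 10.614 − 1.728 = 11.29

11.29%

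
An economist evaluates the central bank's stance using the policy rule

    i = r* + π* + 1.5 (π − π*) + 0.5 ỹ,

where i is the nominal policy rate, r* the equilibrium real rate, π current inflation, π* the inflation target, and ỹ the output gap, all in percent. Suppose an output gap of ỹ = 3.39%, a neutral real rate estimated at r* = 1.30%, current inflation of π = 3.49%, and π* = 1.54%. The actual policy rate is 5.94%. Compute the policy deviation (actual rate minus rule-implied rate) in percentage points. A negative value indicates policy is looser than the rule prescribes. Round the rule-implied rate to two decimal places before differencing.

i = 1.30 + 1.54 + 1.5 × (3.49 − 1.54) + 0.5 × 3.39
   = 1.30 + 1.54 + 2.925 + 1.695 = 7.46
Deviation = 5.94 − 7.46 = -1.52 pp.

-1.52 pp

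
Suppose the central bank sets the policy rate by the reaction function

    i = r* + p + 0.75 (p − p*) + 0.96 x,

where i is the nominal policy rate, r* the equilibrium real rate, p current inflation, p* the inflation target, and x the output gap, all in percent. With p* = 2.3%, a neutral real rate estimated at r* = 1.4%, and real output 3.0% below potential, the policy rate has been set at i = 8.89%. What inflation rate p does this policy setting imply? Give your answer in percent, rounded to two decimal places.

Output 3.0% below potential → x = -3.0.
Collecting p: i = r* + (1 + 0.75) p − 0.75 p* + 0.96 x
1.75 p = 8.89 − 1.4 + 0.75 × 2.3 − 0.96 × (-3.0) = 12.095
p = 12.095 / 1.75 = 6.91

6.91%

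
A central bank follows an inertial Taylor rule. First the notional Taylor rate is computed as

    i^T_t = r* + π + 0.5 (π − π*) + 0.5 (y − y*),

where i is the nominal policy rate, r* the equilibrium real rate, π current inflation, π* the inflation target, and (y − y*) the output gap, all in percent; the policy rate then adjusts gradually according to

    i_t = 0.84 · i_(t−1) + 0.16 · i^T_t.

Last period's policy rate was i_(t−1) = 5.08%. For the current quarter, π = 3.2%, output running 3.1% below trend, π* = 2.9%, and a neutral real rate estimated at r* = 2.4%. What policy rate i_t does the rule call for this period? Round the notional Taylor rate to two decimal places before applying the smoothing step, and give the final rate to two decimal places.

Output 3.1% below potential → (y − y*) = -3.1.
i^T_t = 2.4 + 3.2 + 0.5 × (3.2 − 2.9) + 0.5 × (-3.1)
   = 2.4 + 3.2 + 0.15 − 1.55 = 4.20
i_t = 0.84 × 5.08 + 0.16 × 4.20 = 4.2672 + 0.672 = 4.94

4.94%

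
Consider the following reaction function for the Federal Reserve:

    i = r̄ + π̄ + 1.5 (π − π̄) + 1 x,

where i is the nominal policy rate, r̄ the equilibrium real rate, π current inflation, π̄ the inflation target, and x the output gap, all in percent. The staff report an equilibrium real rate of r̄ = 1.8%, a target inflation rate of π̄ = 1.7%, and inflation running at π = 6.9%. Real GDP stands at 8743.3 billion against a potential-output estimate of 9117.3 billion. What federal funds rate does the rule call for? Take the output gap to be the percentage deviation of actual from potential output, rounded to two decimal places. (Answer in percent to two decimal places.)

7.20%

Output gap = 100 × (8743.3 − 9117.3) / 9117.3 = -4.10%.
i = 1.80 + 1.70 + 1.5 × (6.90 − 1.70) + 1 × (-4.10)
   = 1.80 + 1.7 + 7.8 − 4.1 = 7.20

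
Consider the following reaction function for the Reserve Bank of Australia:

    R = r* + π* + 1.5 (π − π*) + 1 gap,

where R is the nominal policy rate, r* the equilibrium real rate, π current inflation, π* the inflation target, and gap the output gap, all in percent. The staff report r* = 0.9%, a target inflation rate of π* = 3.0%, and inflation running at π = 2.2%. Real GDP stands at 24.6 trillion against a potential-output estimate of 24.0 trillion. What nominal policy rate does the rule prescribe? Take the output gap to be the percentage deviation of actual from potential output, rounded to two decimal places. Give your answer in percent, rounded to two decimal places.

Output gap = 100 × (24.6 − 24.0) / 24.0 = 2.50%.
R = 0.90 + 3.00 + 1.5 × (2.20 − 3.00) + 1 × 2.50
   = 0.90 + 3 − 1.2 + 2.5 = 5.20

5.20%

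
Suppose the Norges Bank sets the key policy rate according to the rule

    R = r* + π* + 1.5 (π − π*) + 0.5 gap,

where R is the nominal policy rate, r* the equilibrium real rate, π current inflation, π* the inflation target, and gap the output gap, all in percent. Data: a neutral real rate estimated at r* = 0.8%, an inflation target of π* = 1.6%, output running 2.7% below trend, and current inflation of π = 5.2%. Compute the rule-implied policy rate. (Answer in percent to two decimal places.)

Output 2.7% below potential → gap = -2.7.
R = 0.8 + 1.6 + 1.5 × (5.2 − 1.6) + 0.5 × (-2.7)
   = 0.8 + 1.6 + 5.4 − 1.35 = 6.45

6.45%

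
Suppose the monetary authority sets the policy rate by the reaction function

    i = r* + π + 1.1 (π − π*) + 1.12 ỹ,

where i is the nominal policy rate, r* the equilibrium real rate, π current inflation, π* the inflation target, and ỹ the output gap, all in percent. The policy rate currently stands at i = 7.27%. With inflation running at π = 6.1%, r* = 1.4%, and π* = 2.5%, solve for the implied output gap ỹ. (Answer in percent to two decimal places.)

-3.74%

1.12 ỹ = 7.27 − 1.4 − 6.1 − 1.1 × (6.1 − 2.5) = -4.19
ỹ = -4.19 / 1.12 = -3.74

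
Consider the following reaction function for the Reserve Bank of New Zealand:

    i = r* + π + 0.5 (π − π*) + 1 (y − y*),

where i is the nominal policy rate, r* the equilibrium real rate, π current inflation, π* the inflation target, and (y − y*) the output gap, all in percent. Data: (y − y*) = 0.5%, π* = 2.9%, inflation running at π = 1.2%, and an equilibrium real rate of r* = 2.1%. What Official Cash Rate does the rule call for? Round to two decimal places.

i = 2.1 + 1.2 + 0.5 × (1.2 − 2.9) + 1 × 0.5
   = 2.1 + 1.2 − 0.85 + 0.5 = 2.95

2.95%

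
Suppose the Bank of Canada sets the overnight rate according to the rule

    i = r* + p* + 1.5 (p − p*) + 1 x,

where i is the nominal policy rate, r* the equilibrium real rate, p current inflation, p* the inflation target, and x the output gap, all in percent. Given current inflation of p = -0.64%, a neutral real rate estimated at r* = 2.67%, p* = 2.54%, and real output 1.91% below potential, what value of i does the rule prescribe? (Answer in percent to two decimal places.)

-1.47%

Output 1.91% below potential → x = -1.91.
i = 2.67 + 2.54 + 1.5 × (-0.64 − 2.54) + 1 × (-1.91)
   = 2.67 + 2.54 − 4.77 − 1.91 = -1.47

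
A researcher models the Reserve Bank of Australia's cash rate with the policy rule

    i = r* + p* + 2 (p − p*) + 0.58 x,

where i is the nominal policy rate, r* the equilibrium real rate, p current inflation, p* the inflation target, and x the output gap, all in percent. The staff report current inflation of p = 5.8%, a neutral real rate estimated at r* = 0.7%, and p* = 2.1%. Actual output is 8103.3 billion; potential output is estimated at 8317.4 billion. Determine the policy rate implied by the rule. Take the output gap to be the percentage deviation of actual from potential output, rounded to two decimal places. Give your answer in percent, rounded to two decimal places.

Output gap = 100 × (8103.3 − 8317.4) / 8317.4 = -2.57%.
i = 0.70 + 2.10 + 2 × (5.80 − 2.10) + 0.58 × (-2.57)
   = 0.70 + 2.1 + 7.4 − 1.4906 = 8.71

8.71%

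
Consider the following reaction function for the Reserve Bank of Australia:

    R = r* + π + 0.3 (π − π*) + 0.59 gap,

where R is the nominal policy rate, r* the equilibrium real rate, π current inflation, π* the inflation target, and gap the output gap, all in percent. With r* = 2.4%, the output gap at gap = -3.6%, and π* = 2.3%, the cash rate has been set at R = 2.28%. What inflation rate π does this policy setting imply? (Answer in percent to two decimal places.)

Collecting π: R = r* + (1 + 0.3) π − 0.3 π* + 0.59 gap
1.3 π = 2.28 − 2.4 + 0.3 × 2.3 − 0.59 × (-3.6) = 2.694
π = 2.694 / 1.3 = 2.07

2.07%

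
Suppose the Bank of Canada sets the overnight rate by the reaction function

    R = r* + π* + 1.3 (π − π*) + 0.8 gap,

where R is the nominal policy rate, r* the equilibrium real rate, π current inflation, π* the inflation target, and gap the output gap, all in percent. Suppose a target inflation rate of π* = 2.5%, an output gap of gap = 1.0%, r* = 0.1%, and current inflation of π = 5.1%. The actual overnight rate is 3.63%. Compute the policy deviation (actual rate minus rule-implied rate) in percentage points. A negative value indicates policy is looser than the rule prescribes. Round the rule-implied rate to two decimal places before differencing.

-3.15 pp

R = 0.1 + 2.5 + 1.3 × (5.1 − 2.5) + 0.8 × 1.0
   = 0.1 + 2.5 + 3.38 + 0.8 = 6.78
Deviation = 3.63 − 6.78 = -3.15 pp.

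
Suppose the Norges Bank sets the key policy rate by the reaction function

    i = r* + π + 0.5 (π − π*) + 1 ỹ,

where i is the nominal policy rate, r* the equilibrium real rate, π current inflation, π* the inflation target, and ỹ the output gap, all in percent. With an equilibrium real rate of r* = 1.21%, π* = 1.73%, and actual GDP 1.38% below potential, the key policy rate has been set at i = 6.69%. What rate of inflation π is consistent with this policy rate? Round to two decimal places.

5.15%

Output 1.38% below potential → ỹ = -1.38.
Collecting π: i = r* + (1 + 0.5) π − 0.5 π* + 1 ỹ
1.5 π = 6.69 − 1.21 + 0.5 × 1.73 − 1 × (-1.38) = 7.725
π = 7.725 / 1.5 = 5.15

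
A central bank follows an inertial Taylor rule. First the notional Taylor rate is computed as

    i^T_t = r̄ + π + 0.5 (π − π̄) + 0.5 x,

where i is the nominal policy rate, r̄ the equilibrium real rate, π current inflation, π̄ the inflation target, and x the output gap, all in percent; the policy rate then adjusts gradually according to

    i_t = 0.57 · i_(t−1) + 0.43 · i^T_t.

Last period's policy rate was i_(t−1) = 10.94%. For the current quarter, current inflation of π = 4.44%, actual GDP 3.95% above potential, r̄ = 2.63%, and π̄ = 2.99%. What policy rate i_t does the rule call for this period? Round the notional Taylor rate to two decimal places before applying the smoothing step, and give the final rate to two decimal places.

10.44%

Output 3.95% above potential → x = 3.95.
i^T_t = 2.63 + 4.44 + 0.5 × (4.44 − 2.99) + 0.5 × 3.95
   = 2.63 + 4.44 + 0.725 + 1.975 = 9.77
i_t = 0.57 × 10.94 + 0.43 × 9.77 = 6.2358 + 4.2011 = 10.44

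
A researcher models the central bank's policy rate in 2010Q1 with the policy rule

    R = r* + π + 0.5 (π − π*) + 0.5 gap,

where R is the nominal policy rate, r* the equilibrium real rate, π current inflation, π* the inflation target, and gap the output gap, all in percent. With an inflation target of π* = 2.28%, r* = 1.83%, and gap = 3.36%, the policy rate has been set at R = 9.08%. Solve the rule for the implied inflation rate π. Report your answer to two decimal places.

4.47%

Collecting π: R = r* + (1 + 0.5) π − 0.5 π* + 0.5 gap
1.5 π = 9.08 − 1.83 + 0.5 × 2.28 − 0.5 × 3.36 = 6.71
π = 6.71 / 1.5 = 4.47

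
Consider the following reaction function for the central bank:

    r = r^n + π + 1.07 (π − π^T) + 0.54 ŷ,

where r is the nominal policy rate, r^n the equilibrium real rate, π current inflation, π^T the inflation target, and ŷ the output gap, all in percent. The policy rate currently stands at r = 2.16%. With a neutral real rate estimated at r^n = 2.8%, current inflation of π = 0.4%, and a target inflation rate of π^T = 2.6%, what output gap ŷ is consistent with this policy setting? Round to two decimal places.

2.43%

0.54 ŷ = 2.16 − 2.8 − 0.4 − 1.07 × (0.4 − 2.6) = 1.314
ŷ = 1.314 / 0.54 = 2.43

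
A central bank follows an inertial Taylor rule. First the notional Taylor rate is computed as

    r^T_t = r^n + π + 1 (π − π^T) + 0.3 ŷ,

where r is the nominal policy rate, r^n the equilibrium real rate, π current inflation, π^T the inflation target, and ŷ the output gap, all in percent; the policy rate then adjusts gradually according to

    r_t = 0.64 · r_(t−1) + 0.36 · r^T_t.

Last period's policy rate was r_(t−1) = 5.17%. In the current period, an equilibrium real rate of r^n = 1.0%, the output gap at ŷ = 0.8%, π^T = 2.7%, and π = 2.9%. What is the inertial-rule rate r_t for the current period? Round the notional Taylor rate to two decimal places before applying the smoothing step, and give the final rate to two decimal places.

r^T_t = 1.0 + 2.9 + 1 × (2.9 − 2.7) + 0.3 × 0.8
   = 1.0 + 2.9 + 0.2 + 0.24 = 4.34
r_t = 0.64 × 5.17 + 0.36 × 4.34 = 3.3088 + 1.5624 = 4.87

4.87%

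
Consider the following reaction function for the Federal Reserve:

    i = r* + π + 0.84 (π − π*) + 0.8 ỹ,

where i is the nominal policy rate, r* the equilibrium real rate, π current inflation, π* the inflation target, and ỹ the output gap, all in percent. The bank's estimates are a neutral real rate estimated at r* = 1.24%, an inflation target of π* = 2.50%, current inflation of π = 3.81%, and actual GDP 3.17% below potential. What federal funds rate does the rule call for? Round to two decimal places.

3.61%

Output 3.17% below potential → ỹ = -3.17.
i = 1.24 + 3.81 + 0.84 × (3.81 − 2.50) + 0.8 × (-3.17)
   = 1.24 + 3.81 + 1.1004 − 2.536 = 3.61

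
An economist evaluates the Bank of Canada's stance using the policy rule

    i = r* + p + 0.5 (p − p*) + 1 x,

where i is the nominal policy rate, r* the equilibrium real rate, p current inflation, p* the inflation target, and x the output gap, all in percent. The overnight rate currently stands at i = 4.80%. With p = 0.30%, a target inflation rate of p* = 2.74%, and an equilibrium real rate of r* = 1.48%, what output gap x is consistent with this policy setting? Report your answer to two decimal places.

1 x = 4.80 − 1.48 − 0.30 − 0.5 × (0.30 − 2.74) = 4.24
x = 4.24 / 1 = 4.24

4.24%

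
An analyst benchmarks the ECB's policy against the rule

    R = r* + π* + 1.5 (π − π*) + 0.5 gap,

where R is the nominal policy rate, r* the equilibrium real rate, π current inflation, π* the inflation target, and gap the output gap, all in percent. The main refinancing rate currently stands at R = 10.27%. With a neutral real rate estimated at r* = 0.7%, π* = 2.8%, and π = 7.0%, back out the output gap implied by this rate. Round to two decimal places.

0.5 gap = 10.27 − 0.7 − 2.8 − 1.5 × (7.0 − 2.8) = 0.47
gap = 0.47 / 0.5 = 0.94

0.94%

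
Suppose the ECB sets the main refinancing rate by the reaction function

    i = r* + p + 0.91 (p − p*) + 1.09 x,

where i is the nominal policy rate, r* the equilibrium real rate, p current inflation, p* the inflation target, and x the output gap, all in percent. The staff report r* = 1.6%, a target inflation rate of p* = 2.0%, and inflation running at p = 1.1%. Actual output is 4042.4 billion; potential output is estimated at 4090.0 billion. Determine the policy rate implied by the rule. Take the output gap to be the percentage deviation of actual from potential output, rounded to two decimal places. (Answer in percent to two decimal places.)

0.62%

Output gap = 100 × (4042.4 − 4090.0) / 4090.0 = -1.16%.
i = 1.60 + 1.10 + 0.91 × (1.10 − 2.00) + 1.09 × (-1.16)
   = 1.60 + 1.1 − 0.819 − 1.2644 = 0.62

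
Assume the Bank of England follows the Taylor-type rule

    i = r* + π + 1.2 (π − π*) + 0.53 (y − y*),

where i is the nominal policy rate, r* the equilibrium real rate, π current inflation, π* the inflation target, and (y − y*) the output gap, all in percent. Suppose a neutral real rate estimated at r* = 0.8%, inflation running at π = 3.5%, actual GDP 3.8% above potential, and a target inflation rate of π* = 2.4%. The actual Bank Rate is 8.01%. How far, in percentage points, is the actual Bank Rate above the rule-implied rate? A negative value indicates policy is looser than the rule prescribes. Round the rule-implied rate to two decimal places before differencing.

Output 3.8% above potential → (y − y*) = 3.8.
i = 0.8 + 3.5 + 1.2 × (3.5 − 2.4) + 0.53 × 3.8
   = 0.8 + 3.5 + 1.32 + 2.014 = 7.63
Deviation = 8.01 − 7.63 = 0.38 pp.

0.38 pp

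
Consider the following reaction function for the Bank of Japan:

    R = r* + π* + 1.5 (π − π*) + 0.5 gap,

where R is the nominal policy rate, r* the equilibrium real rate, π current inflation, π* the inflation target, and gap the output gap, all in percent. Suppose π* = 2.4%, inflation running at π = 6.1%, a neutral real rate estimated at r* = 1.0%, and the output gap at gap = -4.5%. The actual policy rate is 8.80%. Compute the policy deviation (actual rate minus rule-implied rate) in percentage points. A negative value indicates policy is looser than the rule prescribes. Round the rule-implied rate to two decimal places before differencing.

R = 1.0 + 2.4 + 1.5 × (6.1 − 2.4) + 0.5 × (-4.5)
   = 1.0 + 2.4 + 5.55 − 2.25 = 6.70
Deviation = 8.80 − 6.70 = 2.10 pp.

2.10 pp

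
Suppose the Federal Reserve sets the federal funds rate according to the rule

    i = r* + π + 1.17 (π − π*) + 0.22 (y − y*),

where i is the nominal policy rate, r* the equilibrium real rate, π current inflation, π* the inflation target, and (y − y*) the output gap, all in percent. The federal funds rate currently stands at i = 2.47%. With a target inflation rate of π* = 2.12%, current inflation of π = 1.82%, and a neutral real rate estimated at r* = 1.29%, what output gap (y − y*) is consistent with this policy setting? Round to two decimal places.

-1.31%

0.22 (y − y*) = 2.47 − 1.29 − 1.82 − 1.17 × (1.82 − 2.12) = -0.289
(y − y*) = -0.289 / 0.22 = -1.31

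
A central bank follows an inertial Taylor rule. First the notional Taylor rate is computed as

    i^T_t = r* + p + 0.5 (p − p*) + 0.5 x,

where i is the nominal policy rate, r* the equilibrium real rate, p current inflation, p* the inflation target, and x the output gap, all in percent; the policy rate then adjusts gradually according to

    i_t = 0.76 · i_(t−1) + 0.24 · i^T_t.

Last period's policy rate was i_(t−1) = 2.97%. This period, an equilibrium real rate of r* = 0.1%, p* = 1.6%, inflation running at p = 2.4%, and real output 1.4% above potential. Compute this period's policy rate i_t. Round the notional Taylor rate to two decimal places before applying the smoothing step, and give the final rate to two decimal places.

Output 1.4% above potential → x = 1.4.
i^T_t = 0.1 + 2.4 + 0.5 × (2.4 − 1.6) + 0.5 × 1.4
   = 0.1 + 2.4 + 0.4 + 0.7 = 3.60
i_t = 0.76 × 2.97 + 0.24 × 3.60 = 2.2572 + 0.864 = 3.12

3.12%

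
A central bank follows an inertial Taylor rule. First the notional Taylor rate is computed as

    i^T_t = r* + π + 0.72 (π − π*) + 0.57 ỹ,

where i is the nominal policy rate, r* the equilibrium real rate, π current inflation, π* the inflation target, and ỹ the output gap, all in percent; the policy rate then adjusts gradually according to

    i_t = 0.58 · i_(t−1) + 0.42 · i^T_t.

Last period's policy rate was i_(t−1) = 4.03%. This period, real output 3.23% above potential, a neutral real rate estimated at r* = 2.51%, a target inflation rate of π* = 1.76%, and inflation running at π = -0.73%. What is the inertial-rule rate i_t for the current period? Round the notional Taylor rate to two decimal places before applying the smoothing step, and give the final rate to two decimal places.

3.11%

Output 3.23% above potential → ỹ = 3.23.
i^T_t = 2.51 + (-0.73) + 0.72 × (-0.73 − 1.76) + 0.57 × 3.23
   = 2.51 − 0.73 − 1.7928 + 1.8411 = 1.83
i_t = 0.58 × 4.03 + 0.42 × 1.83 = 2.3374 + 0.7686 = 3.11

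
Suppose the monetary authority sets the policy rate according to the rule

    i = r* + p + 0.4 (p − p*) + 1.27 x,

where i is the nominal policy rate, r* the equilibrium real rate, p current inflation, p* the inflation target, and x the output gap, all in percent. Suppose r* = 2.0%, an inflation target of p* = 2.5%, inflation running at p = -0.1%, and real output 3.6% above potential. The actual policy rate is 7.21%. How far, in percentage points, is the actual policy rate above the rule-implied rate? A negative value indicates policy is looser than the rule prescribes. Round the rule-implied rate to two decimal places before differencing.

1.78 pp

Output 3.6% above potential → x = 3.6.
i = 2.0 + (-0.1) + 0.4 × (-0.1 − 2.5) + 1.27 × 3.6
   = 2.0 − 0.1 − 1.04 + 4.572 = 5.43
Deviation = 7.21 − 5.43 = 1.78 pp.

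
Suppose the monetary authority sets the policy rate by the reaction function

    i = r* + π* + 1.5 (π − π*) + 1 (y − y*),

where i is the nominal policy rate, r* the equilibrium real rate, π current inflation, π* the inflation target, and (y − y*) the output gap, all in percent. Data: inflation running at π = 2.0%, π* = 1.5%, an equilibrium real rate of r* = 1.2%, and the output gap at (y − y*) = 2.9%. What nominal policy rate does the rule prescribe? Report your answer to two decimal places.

i = 1.2 + 1.5 + 1.5 × (2.0 − 1.5) + 1 × 2.9
   = 1.2 + 1.5 + 0.75 + 2.9 = 6.35

6.35%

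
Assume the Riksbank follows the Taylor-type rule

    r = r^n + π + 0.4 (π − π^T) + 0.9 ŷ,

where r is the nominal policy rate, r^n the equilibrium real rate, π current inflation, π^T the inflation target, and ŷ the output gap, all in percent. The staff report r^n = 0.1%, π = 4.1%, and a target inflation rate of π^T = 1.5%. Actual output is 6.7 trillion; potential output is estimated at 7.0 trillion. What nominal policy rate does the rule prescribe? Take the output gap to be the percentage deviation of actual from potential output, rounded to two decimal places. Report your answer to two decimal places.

Output gap = 100 × (6.7 − 7.0) / 7.0 = -4.29%.
r = 0.10 + 4.10 + 0.4 × (4.10 − 1.50) + 0.9 × (-4.29)
   = 0.10 + 4.1 + 1.04 − 3.861 = 1.38

1.38%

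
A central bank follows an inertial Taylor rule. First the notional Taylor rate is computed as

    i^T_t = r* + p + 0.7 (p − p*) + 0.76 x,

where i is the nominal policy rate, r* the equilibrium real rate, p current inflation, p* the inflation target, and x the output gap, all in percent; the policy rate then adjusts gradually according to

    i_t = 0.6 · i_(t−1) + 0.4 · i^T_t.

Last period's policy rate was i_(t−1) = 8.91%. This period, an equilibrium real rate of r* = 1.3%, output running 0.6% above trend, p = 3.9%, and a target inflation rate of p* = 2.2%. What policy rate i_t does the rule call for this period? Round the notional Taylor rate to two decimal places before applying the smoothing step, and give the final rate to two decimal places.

Output 0.6% above potential → x = 0.6.
i^T_t = 1.3 + 3.9 + 0.7 × (3.9 − 2.2) + 0.76 × 0.6
   = 1.3 + 3.9 + 1.19 + 0.456 = 6.85
i_t = 0.6 × 8.91 + 0.4 × 6.85 = 5.346 + 2.74 = 8.09

8.09%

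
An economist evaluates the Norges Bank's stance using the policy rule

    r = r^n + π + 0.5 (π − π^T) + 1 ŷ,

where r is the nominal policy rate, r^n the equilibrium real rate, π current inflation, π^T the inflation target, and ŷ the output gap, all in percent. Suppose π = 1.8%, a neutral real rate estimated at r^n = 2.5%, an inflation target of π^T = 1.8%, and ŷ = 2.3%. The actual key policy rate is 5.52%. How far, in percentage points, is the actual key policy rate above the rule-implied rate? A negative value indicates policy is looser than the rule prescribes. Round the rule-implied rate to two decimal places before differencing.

-1.08 pp

r = 2.5 + 1.8 + 0.5 × (1.8 − 1.8) + 1 × 2.3
   = 2.5 + 1.8 + 0 + 2.3 = 6.60
Deviation = 5.52 − 6.60 = -1.08 pp.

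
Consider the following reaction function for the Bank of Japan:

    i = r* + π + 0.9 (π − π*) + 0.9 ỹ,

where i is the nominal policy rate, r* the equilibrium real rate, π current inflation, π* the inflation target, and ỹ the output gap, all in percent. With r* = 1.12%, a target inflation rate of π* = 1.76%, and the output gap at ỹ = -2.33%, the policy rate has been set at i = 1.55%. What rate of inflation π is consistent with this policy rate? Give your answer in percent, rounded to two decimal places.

2.16%

Collecting π: i = r* + (1 + 0.9) π − 0.9 π* + 0.9 ỹ
1.9 π = 1.55 − 1.12 + 0.9 × 1.76 − 0.9 × (-2.33) = 4.111
π = 4.111 / 1.9 = 2.16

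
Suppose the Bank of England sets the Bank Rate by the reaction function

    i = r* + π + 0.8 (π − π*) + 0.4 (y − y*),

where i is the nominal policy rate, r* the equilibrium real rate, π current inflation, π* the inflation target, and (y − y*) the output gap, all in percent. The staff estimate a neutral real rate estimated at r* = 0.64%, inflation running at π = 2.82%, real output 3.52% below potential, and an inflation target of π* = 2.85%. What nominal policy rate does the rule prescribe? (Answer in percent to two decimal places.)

2.03%

Output 3.52% below potential → (y − y*) = -3.52.
i = 0.64 + 2.82 + 0.8 × (2.82 − 2.85) + 0.4 × (-3.52)
   = 0.64 + 2.82 − 0.024 − 1.408 = 2.03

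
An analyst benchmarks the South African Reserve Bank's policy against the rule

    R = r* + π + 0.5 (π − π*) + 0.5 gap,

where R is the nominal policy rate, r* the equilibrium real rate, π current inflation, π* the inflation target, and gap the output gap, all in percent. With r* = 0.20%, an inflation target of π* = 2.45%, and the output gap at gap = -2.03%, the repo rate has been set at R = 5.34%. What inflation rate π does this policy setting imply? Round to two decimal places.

Collecting π: R = r* + (1 + 0.5) π − 0.5 π* + 0.5 gap
1.5 π = 5.34 − 0.20 + 0.5 × 2.45 − 0.5 × (-2.03) = 7.38
π = 7.38 / 1.5 = 4.92

4.92%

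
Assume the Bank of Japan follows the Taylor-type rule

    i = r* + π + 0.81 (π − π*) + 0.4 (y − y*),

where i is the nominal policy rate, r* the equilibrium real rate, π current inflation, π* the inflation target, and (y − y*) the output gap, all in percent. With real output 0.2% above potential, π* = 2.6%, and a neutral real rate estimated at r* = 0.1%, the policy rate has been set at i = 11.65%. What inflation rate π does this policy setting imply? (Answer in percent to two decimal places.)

Output 0.2% above potential → (y − y*) = 0.2.
Collecting π: i = r* + (1 + 0.81) π − 0.81 π* + 0.4 (y − y*)
1.81 π = 11.65 − 0.1 + 0.81 × 2.6 − 0.4 × 0.2 = 13.576
π = 13.576 / 1.81 = 7.50

7.50%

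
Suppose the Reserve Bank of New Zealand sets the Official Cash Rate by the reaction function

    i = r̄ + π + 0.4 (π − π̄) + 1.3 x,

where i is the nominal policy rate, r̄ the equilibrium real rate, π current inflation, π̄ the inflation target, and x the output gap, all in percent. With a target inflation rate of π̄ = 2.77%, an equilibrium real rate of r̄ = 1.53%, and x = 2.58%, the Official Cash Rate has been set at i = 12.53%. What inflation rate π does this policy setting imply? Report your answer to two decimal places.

6.25%

Collecting π: i = r̄ + (1 + 0.4) π − 0.4 π̄ + 1.3 x
1.4 π = 12.53 − 1.53 + 0.4 × 2.77 − 1.3 × 2.58 = 8.754
π = 8.754 / 1.4 = 6.25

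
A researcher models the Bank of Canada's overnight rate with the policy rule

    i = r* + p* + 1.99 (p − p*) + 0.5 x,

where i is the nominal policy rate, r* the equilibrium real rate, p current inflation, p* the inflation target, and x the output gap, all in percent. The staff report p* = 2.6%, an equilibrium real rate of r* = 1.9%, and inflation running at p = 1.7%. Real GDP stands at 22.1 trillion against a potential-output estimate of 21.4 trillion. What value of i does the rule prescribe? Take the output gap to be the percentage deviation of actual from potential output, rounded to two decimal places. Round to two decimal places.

4.34%

Output gap = 100 × (22.1 − 21.4) / 21.4 = 3.27%.
i = 1.90 + 2.60 + 1.99 × (1.70 − 2.60) + 0.5 × 3.27
   = 1.90 + 2.6 − 1.791 + 1.635 = 4.34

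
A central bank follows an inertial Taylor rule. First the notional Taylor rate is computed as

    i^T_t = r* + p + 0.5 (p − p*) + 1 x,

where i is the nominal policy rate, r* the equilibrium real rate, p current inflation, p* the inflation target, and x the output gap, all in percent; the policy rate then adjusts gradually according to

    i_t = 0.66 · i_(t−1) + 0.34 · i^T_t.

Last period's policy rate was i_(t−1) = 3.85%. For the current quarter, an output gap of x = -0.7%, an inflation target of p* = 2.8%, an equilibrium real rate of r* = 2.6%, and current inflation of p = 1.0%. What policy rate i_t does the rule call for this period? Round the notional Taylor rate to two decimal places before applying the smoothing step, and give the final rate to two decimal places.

i^T_t = 2.6 + 1.0 + 0.5 × (1.0 − 2.8) + 1 × (-0.7)
   = 2.6 + 1 − 0.9 − 0.7 = 2.00
i_t = 0.66 × 3.85 + 0.34 × 2.00 = 2.541 + 0.68 = 3.22

3.22%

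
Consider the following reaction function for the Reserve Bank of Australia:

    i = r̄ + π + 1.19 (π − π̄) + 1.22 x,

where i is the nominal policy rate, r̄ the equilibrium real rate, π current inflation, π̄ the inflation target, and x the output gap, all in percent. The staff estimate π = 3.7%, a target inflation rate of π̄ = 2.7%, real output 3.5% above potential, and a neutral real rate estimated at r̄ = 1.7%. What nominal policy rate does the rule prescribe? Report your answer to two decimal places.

10.86%

Output 3.5% above potential → x = 3.5.
i = 1.7 + 3.7 + 1.19 × (3.7 − 2.7) + 1.22 × 3.5
   = 1.7 + 3.7 + 1.19 + 4.27 = 10.86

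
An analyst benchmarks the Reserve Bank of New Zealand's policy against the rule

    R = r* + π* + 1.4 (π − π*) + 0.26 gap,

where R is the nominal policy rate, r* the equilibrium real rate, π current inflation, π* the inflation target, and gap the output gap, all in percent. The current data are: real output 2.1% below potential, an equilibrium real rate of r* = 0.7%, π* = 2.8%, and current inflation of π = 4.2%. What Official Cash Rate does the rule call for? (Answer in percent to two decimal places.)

Output 2.1% below potential → gap = -2.1.
R = 0.7 + 2.8 + 1.4 × (4.2 − 2.8) + 0.26 × (-2.1)
   = 0.7 + 2.8 + 1.96 − 0.546 = 4.91

4.91%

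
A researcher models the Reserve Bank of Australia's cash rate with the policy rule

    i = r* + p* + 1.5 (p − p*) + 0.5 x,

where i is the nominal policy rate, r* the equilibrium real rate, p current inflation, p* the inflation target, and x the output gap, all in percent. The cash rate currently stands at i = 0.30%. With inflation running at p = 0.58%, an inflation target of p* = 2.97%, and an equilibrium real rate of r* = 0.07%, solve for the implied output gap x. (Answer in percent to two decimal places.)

0.5 x = 0.30 − 0.07 − 2.97 − 1.5 × (0.58 − 2.97) = 0.845
x = 0.845 / 0.5 = 1.69

1.69%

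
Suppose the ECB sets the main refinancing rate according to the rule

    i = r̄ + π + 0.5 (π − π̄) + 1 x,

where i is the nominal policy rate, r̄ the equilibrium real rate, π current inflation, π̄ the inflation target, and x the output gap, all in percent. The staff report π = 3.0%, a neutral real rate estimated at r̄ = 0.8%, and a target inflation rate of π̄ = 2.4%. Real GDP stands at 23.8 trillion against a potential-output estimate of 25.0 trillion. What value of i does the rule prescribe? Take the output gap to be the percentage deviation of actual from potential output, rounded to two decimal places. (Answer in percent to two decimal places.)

-0.70%

Output gap = 100 × (23.8 − 25.0) / 25.0 = -4.80%.
i = 0.80 + 3.00 + 0.5 × (3.00 − 2.40) + 1 × (-4.80)
   = 0.80 + 3 + 0.3 − 4.8 = -0.70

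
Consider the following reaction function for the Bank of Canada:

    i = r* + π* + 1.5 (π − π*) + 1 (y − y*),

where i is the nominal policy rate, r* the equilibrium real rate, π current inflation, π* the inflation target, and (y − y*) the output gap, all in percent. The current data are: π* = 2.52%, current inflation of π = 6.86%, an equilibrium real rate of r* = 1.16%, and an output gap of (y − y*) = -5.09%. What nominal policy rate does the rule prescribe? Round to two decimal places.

5.10%

i = 1.16 + 2.52 + 1.5 × (6.86 − 2.52) + 1 × (-5.09)
   = 1.16 + 2.52 + 6.51 − 5.09 = 5.10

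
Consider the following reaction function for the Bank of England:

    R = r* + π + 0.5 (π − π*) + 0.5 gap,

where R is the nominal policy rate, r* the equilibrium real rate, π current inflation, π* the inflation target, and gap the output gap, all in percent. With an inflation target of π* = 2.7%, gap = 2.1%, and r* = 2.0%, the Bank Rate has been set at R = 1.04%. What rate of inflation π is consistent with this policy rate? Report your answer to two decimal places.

Collecting π: R = r* + (1 + 0.5) π − 0.5 π* + 0.5 gap
1.5 π = 1.04 − 2.0 + 0.5 × 2.7 − 0.5 × 2.1 = -0.66
π = -0.66 / 1.5 = -0.44

-0.44%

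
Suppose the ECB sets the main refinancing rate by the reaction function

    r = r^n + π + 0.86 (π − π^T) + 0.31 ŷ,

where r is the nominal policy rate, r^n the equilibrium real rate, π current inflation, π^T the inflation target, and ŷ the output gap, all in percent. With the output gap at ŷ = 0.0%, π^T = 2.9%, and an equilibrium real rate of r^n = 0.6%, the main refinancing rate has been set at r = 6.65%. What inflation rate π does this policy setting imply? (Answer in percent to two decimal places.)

4.59%

Collecting π: r = r^n + (1 + 0.86) π − 0.86 π^T + 0.31 ŷ
1.86 π = 6.65 − 0.6 + 0.86 × 2.9 − 0.31 × 0.0 = 8.544
π = 8.544 / 1.86 = 4.59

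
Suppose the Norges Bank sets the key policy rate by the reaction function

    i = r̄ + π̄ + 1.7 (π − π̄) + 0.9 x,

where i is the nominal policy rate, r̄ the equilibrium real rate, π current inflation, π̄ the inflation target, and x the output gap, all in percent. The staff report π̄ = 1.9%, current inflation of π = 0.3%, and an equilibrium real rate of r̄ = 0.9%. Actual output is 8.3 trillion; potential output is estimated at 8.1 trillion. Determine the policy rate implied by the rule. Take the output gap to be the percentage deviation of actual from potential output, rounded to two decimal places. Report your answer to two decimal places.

2.30%

Output gap = 100 × (8.3 − 8.1) / 8.1 = 2.47%.
i = 0.90 + 1.90 + 1.7 × (0.30 − 1.90) + 0.9 × 2.47
   = 0.90 + 1.9 − 2.72 + 2.223 = 2.30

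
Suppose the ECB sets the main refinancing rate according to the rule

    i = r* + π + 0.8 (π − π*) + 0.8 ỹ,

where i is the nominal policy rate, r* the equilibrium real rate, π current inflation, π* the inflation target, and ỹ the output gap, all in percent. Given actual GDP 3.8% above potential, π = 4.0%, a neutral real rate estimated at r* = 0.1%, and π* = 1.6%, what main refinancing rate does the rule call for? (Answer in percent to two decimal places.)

Output 3.8% above potential → ỹ = 3.8.
i = 0.1 + 4.0 + 0.8 × (4.0 − 1.6) + 0.8 × 3.8
   = 0.1 + 4 + 1.92 + 3.04 = 9.06

9.06%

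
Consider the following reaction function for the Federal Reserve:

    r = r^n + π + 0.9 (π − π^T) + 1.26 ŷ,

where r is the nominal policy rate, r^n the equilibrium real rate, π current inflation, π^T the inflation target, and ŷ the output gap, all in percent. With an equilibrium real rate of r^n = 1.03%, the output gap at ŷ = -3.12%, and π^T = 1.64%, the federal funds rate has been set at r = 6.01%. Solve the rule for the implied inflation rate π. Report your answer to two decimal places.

5.47%

Collecting π: r = r^n + (1 + 0.9) π − 0.9 π^T + 1.26 ŷ
1.9 π = 6.01 − 1.03 + 0.9 × 1.64 − 1.26 × (-3.12) = 10.3872
π = 10.3872 / 1.9 = 5.47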